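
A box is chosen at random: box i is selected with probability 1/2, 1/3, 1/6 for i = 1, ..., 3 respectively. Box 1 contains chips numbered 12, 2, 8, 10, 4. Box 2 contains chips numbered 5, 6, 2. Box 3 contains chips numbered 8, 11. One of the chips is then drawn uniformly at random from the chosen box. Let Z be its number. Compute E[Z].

1193/180

E[Z | box 1] = (12+2+8+10+4)/5 = 36/5.
E[Z | box 2] = (5+6+2)/3 = 13/3.
E[Z | box 3] = (8+11)/2 = 19/2.
By the law of total expectation,
E[Z] = (1/2)·(36/5) + (1/3)·(13/3) + (1/6)·(19/2) = 1193/180.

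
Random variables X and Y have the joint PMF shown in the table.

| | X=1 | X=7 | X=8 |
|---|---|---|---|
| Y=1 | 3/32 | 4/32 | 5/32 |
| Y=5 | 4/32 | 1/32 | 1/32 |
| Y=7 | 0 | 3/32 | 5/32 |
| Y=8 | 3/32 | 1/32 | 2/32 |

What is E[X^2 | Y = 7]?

467/8

P(Y = 7) = 1/4.
Σ X^2·P over the event = 49·(3/32) + 64·(5/32) = 467/32.
E[X^2 | Y = 7] = (467/32) / (1/4) = 467/8.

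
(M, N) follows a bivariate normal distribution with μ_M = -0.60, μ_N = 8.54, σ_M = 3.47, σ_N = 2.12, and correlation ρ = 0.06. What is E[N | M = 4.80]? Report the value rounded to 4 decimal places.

8.7379

For a bivariate normal, E[N | M=x] = μ_N + ρ·(σ_N/σ_M)·(x − μ_M).
E[N | M=4.80] = 8.54 + (0.06)·(2.12/3.47)·(4.80 − (-0.60)) = 8.54 + (0.036657)·(5.4) = 8.7379.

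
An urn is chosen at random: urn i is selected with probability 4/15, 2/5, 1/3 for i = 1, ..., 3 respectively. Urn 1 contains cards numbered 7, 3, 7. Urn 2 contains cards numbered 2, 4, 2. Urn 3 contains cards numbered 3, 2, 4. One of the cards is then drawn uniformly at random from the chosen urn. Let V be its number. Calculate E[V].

161/45

E[V | urn 1] = (7+3+7)/3 = 17/3.
E[V | urn 2] = (2+4+2)/3 = 8/3.
E[V | urn 3] = (3+2+4)/3 = 3.
By the law of total expectation,
E[V] = (4/15)·(17/3) + (2/5)·(8/3) + (1/3)·(3) = 161/45.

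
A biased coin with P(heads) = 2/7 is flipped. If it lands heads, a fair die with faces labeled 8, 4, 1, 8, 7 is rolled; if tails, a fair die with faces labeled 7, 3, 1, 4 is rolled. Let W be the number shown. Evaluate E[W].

E[W | heads] = (8+4+1+8+7)/5 = 28/5.
E[W | tails] = (7+3+1+4)/4 = 15/4.
E[W] = (2/7)·(28/5) + (5/7)·(15/4) = 599/140.

599/140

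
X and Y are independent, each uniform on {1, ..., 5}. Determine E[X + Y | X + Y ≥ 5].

130/19

P(X + Y ≥ 5) = 19/25.
Summing (X+Y)·P(x,y) over outcomes with X + Y ≥ 5 gives 26/5.
E[X + Y | X + Y ≥ 5] = (26/5) / (19/25) = 130/19.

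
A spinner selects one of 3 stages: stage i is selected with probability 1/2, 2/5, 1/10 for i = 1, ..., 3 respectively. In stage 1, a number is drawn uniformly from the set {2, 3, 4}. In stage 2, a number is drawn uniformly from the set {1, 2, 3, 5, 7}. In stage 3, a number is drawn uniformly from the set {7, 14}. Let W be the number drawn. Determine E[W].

399/100

E[W | stage 1] = (2+3+4)/3 = 3.
E[W | stage 2] = (1+2+3+5+7)/5 = 18/5.
E[W | stage 3] = (7+14)/2 = 21/2.
E[W] = (1/2)·(3) + (2/5)·(18/5) + (1/10)·(21/2) = 399/100.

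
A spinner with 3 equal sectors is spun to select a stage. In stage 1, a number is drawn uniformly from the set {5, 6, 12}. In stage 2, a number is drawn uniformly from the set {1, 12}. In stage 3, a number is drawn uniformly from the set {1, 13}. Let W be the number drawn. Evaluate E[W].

127/18

E[W | stage 1] = (5+6+12)/3 = 23/3.
E[W | stage 2] = (1+12)/2 = 13/2.
E[W | stage 3] = (1+13)/2 = 7.
By the law of total expectation,
E[W] = (1/3)·(23/3) + (1/3)·(13/2) + (1/3)·(7) = 127/18.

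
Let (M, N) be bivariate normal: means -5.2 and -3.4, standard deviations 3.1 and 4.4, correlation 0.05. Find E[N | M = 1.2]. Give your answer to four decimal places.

The regression of N on M has slope ρ·σ_N/σ_M and passes through (μ_M, μ_N).
E[N | M=1.2] = -3.4 + (0.05)·(4.4/3.1)·(1.2 − (-5.2)) = -3.4 + (0.070968)·(6.4) = -2.9458.

-2.9458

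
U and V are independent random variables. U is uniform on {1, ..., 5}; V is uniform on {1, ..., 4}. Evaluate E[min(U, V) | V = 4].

14/5

Outcomes with V = 4: (1,4), (2,4), (3,4), (4,4), (5,4), each with probability 1/20.
E[min(U, V) | V = 4] = (1 + 2 + 3 + 4 + 4) / 5 = 14/5.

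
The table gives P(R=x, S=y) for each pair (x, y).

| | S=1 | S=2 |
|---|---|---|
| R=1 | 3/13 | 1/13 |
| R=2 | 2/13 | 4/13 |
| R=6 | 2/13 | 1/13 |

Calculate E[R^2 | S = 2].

53/6

P(S = 2) = 6/13.
Σ R^2·P over the event = 1·(1/13) + 4·(4/13) + 36·(1/13) = 53/13.
E[R^2 | S = 2] = (53/13) / (6/13) = 53/6.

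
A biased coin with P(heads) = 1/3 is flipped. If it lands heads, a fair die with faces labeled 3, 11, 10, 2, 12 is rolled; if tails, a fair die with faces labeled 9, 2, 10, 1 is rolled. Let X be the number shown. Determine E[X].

E[X | heads] = (3+11+10+2+12)/5 = 38/5.
E[X | tails] = (9+2+10+1)/4 = 11/2.
E[X] = (1/3)·(38/5) + (2/3)·(11/2) = 31/5.

31/5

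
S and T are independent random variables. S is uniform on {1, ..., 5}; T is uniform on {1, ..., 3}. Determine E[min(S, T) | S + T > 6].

8/3

P(S + T > 6) = 1/5.
Summing min(S,T)·P(x,y) over outcomes with S + T > 6 gives 8/15.
E[min(S, T) | S + T > 6] = (8/15) / (1/5) = 8/3.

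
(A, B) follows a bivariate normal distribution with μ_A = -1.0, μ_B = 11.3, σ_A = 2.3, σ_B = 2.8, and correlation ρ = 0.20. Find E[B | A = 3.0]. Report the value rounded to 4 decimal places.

12.2739

For a bivariate normal, E[B | A=x] = μ_B + ρ·(σ_B/σ_A)·(x − μ_A).
E[B | A=3.0] = 11.3 + (0.20)·(2.8/2.3)·(3.0 − (-1.0)) = 11.3 + (0.24348)·(4) = 12.2739.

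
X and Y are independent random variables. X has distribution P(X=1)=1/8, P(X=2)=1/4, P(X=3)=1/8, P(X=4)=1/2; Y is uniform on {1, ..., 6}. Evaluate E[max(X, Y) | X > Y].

29/8

P(X > Y) = 1/3.
Summing max(X,Y)·P(x,y) over outcomes with X > Y gives 29/24.
E[max(X, Y) | X > Y] = (29/24) / (1/3) = 29/8.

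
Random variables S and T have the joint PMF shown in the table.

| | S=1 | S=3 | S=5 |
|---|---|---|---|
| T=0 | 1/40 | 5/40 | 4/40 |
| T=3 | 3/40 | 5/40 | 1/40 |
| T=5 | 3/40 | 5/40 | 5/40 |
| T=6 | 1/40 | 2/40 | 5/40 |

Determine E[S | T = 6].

4

P(T = 6) = 1/5.
Σ S·P over the event = 1·(1/40) + 3·(2/40) + 5·(5/40) = 4/5.
E[S | T = 6] = (4/5) / (1/5) = 4.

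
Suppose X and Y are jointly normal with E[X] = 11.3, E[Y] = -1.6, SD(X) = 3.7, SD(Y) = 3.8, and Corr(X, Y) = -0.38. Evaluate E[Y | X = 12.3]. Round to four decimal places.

E[Y | X=x] = μ_Y + ρ(σ_Y/σ_X)(x − μ_X) for jointly normal variables.
E[Y | X=12.3] = -1.6 + (-0.38)·(3.8/3.7)·(12.3 − (11.3)) = -1.6 + (-0.39027)·(1) = -1.9903.

-1.9903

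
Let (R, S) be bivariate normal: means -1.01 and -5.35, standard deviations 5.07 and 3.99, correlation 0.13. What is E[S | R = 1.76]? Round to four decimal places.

-5.0666

For a bivariate normal, E[S | R=x] = μ_S + ρ·(σ_S/σ_R)·(x − μ_R).
E[S | R=1.76] = -5.35 + (0.13)·(3.99/5.07)·(1.76 − (-1.01)) = -5.35 + (0.10231)·(2.77) = -5.0666.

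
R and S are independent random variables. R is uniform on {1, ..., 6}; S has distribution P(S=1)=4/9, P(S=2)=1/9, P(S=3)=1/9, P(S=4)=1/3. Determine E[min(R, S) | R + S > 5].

P(R + S > 5) = 5/9.
Summing min(R,S)·P(x,y) over outcomes with R + S > 5 gives 77/54.
E[min(R, S) | R + S > 5] = (77/54) / (5/9) = 77/30.

77/30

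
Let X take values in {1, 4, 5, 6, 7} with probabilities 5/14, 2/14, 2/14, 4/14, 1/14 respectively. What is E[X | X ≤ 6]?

47/13

P(X ≤ 6) = 13/14.
Σ over the event: 1·5/14 + 4·1/7 + 5·1/7 + 6·2/7 = 47/14.
E[X | X ≤ 6] = (47/14) / (13/14) = 47/13.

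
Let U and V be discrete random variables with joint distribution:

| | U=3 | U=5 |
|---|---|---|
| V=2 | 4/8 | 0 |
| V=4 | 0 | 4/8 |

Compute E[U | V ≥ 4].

P(V ≥ 4) = 1/2.
Σ U·P over the event = 5·(4/8) = 5/2.
E[U | V ≥ 4] = (5/2) / (1/2) = 5.

5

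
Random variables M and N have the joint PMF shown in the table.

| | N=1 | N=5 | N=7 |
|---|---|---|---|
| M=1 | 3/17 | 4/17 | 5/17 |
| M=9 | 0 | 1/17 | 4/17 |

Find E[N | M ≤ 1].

P(M ≤ 1) = 12/17.
Σ N·P over the event = 1·(3/17) + 5·(4/17) + 7·(5/17) = 58/17.
E[N | M ≤ 1] = (58/17) / (12/17) = 29/6.

29/6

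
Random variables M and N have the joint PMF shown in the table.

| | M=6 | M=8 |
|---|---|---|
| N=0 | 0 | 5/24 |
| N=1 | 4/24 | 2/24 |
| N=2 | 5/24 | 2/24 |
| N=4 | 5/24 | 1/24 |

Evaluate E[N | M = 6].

17/7

P(M = 6) = 7/12.
Σ N·P over the event = 1·(4/24) + 2·(5/24) + 4·(5/24) = 17/12.
E[N | M = 6] = (17/12) / (7/12) = 17/7.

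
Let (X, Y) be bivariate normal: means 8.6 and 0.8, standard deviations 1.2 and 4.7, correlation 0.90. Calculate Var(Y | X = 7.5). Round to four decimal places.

4.1971

Var(Y | X=x) = (1 − ρ²)·σ_Y².
Var(Y | X=7.5) = (4.7)²·(1 − (0.90)²) = 22.09·0.19 = 4.1971.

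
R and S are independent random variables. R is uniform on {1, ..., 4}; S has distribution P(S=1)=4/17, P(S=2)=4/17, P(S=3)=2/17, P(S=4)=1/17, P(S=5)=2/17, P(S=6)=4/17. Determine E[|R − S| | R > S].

P(R > S) = 11/34.
Summing |R−S|·P(x,y) over outcomes with R > S gives 19/34.
E[|R − S| | R > S] = (19/34) / (11/34) = 19/11.

19/11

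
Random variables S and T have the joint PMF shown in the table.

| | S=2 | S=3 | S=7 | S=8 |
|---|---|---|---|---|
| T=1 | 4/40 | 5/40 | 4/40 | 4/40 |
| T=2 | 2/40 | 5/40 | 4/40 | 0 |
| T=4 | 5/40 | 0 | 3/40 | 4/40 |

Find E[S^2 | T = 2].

249/11

P(T = 2) = 11/40.
Σ S^2·P over the event = 4·(2/40) + 9·(5/40) + 49·(4/40) = 249/40.
E[S^2 | T = 2] = (249/40) / (11/40) = 249/11.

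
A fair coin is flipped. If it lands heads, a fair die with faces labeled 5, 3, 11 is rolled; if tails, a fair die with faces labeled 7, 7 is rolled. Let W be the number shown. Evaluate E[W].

E[W | heads] = (5+3+11)/3 = 19/3.
E[W | tails] = (7+7)/2 = 7.
By the law of total expectation,
E[W] = (1/2)·(19/3) + (1/2)·(7) = 20/3.

20/3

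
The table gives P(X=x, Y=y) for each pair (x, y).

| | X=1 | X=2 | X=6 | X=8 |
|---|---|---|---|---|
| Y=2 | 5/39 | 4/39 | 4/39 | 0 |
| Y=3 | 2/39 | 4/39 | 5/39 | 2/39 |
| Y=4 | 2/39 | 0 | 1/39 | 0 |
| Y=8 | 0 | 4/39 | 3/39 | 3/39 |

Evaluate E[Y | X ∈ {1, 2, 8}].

53/13

P(X ∈ {1, 2, 8}) = 2/3.
Summing Y·P(X=x,Y=y) over the conditioning event gives 106/39.
E[Y | X ∈ {1, 2, 8}] = (106/39) / (2/3) = 53/13.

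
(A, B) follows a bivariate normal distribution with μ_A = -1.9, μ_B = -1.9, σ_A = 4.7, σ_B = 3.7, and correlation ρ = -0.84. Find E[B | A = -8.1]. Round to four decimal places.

The regression of B on A has slope ρ·σ_B/σ_A and passes through (μ_A, μ_B).
E[B | A=-8.1] = -1.9 + (-0.84)·(3.7/4.7)·(-8.1 − (-1.9)) = -1.9 + (-0.66128)·(-6.2) = 2.1999.

2.1999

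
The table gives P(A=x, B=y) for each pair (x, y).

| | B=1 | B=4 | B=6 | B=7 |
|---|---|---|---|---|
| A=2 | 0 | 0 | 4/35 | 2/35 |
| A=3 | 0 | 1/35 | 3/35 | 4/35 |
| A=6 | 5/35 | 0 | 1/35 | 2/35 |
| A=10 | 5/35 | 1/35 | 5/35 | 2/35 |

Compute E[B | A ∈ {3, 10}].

P(A ∈ {3, 10}) = 3/5.
Σ B·P over the event = 4·(1/35) + 6·(3/35) + 7·(4/35) + 1·(5/35) + 4·(1/35) + 6·(5/35) + 7·(2/35) = 103/35.
E[B | A ∈ {3, 10}] = (103/35) / (3/5) = 103/21.

103/21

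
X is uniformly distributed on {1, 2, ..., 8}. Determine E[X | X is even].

Given X is even, X is equally likely to be any of {2, 4, 6, 8}.
E[X | X is even] = (2 + 4 + 6 + 8) / 4 = 5.

5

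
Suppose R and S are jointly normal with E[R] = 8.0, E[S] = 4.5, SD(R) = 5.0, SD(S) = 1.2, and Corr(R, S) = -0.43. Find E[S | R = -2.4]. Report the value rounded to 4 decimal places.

5.5733

E[S | R=x] = μ_S + ρ(σ_S/σ_R)(x − μ_R) for jointly normal variables.
E[S | R=-2.4] = 4.5 + (-0.43)·(1.2/5.0)·(-2.4 − (8.0)) = 4.5 + (-0.1032)·(-10.4) = 5.5733.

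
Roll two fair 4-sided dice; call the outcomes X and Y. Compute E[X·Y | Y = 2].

P(Y = 2) = 1/4.
Summing XY·P(x,y) over outcomes with Y = 2 gives 5/4.
E[X·Y | Y = 2] = (5/4) / (1/4) = 5.

5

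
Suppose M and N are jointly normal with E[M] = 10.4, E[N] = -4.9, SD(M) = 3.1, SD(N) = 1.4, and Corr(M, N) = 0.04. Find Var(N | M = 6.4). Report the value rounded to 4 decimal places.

For a bivariate normal, Var(N | M=x) = σ_N²(1 − ρ²).
Var(N | M=6.4) = (1.4)²·(1 − (0.04)²) = 1.96·0.9984 = 1.9569.

1.9569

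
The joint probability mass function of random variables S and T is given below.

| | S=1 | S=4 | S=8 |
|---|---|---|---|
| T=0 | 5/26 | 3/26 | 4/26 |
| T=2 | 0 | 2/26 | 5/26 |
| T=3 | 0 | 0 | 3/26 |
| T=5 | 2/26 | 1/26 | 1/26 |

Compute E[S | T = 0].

49/12

P(T = 0) = 6/13.
Σ S·P over the event = 1·(5/26) + 4·(3/26) + 8·(4/26) = 49/26.
E[S | T = 0] = (49/26) / (6/13) = 49/12.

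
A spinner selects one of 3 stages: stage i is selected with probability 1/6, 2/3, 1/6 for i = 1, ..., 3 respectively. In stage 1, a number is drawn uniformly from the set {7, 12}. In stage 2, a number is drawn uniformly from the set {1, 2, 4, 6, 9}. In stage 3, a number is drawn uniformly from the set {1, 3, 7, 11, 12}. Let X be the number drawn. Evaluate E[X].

E[X | stage 1] = (7+12)/2 = 19/2.
E[X | stage 2] = (1+2+4+6+9)/5 = 22/5.
E[X | stage 3] = (1+3+7+11+12)/5 = 34/5.
E[X] = (1/6)·(19/2) + (2/3)·(22/5) + (1/6)·(34/5) = 113/20.

113/20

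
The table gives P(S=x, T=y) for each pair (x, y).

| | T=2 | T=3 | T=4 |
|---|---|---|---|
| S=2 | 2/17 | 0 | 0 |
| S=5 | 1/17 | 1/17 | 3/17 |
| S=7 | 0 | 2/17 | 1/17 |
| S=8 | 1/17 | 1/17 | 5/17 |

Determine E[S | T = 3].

P(T = 3) = 4/17.
Σ S·P over the event = 5·(1/17) + 7·(2/17) + 8·(1/17) = 27/17.
E[S | T = 3] = (27/17) / (4/17) = 27/4.

27/4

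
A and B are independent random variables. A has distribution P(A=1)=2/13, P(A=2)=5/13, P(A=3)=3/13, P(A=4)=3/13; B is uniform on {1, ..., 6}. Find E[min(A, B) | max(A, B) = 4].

P(max(A, B) = 4) = 11/39.
Summing min(A,B)·P(x,y) over outcomes with max(A, B) = 4 gives 17/26.
E[min(A, B) | max(A, B) = 4] = (17/26) / (11/39) = 51/22.

51/22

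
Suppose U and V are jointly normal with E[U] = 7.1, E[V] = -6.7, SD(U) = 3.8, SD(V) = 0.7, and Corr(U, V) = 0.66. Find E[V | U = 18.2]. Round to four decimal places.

For a bivariate normal, E[V | U=x] = μ_V + ρ·(σ_V/σ_U)·(x − μ_U).
E[V | U=18.2] = -6.7 + (0.66)·(0.7/3.8)·(18.2 − (7.1)) = -6.7 + (0.12158)·(11.1) = -5.3505.

-5.3505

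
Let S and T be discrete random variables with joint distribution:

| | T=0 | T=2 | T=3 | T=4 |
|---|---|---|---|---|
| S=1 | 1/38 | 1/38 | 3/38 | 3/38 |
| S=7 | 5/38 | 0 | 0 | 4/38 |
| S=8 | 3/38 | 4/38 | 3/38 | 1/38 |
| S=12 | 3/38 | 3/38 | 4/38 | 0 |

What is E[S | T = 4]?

P(T = 4) = 4/19.
Summing S·P(S=x,T=y) over the conditioning event gives 39/38.
E[S | T = 4] = (39/38) / (4/19) = 39/8.

39/8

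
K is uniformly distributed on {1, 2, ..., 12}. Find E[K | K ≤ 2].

Given K ≤ 2, K is equally likely to be any of {1, 2}.
E[K | K ≤ 2] = (1 + 2) / 2 = 3/2.

3/2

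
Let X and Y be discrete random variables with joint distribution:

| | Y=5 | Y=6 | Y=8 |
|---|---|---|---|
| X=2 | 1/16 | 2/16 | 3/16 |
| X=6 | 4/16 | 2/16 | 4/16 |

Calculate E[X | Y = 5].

P(Y = 5) = 5/16.
Σ X·P over the event = 2·(1/16) + 6·(4/16) = 13/8.
E[X | Y = 5] = (13/8) / (5/16) = 26/5.

26/5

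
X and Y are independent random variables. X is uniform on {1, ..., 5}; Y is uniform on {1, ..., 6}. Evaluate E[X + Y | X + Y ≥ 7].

25/3

P(X + Y ≥ 7) = 1/2.
Summing (X+Y)·P(x,y) over outcomes with X + Y ≥ 7 gives 25/6.
E[X + Y | X + Y ≥ 7] = (25/6) / (1/2) = 25/3.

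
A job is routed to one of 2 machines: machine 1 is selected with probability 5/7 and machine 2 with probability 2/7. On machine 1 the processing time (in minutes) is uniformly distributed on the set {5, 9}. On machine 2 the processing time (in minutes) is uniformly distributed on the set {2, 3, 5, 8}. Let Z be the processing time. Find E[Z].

E[Z | machine 1] = (5+9)/2 = 7.
E[Z | machine 2] = (2+3+5+8)/4 = 9/2.
By the law of total expectation,
E[Z] = (5/7)·(7) + (2/7)·(9/2) = 44/7.

44/7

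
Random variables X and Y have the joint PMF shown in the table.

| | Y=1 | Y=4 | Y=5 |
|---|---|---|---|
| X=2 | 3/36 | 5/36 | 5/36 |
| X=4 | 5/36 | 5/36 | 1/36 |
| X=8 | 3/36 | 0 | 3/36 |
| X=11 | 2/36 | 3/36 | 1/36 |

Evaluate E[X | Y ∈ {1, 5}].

P(Y ∈ {1, 5}) = 23/36.
Σ X·P over the event = 2·(3/36) + 2·(5/36) + 4·(5/36) + 4·(1/36) + 8·(3/36) + 8·(3/36) + 11·(2/36) + 11·(1/36) = 121/36.
E[X | Y ∈ {1, 5}] = (121/36) / (23/36) = 121/23.

121/23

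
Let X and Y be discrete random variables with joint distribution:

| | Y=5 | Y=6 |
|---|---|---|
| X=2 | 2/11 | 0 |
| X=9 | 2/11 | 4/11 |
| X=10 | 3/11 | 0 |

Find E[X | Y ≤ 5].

P(Y ≤ 5) = 7/11.
Summing X·P(X=x,Y=y) over the conditioning event gives 52/11.
E[X | Y ≤ 5] = (52/11) / (7/11) = 52/7.

52/7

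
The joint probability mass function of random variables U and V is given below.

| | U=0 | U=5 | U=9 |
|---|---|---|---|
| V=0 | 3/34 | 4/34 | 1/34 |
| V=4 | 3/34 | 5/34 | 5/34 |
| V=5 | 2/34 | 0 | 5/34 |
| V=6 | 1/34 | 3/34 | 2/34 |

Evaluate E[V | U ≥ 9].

57/13

P(U ≥ 9) = 13/34.
Σ V·P over the event = 0·(1/34) + 4·(5/34) + 5·(5/34) + 6·(2/34) = 57/34.
E[V | U ≥ 9] = (57/34) / (13/34) = 57/13.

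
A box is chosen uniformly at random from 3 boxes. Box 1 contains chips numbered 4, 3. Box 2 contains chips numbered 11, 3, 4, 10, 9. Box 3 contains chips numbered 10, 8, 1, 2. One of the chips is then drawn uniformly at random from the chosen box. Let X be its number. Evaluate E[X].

E[X | box 1] = (4+3)/2 = 7/2.
E[X | box 2] = (11+3+4+10+9)/5 = 37/5.
E[X | box 3] = (10+8+1+2)/4 = 21/4.
By the law of total expectation,
E[X] = (1/3)·(7/2) + (1/3)·(37/5) + (1/3)·(21/4) = 323/60.

323/60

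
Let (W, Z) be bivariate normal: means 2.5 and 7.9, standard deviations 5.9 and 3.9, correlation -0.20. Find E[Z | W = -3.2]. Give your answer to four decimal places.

8.6536

For a bivariate normal, E[Z | W=x] = μ_Z + ρ·(σ_Z/σ_W)·(x − μ_W).
E[Z | W=-3.2] = 7.9 + (-0.20)·(3.9/5.9)·(-3.2 − (2.5)) = 7.9 + (-0.132203)·(-5.7) = 8.6536.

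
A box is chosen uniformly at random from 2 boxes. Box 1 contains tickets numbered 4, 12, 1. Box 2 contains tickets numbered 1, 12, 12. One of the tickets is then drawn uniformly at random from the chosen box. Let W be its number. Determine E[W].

7

E[W | box 1] = (4+12+1)/3 = 17/3.
E[W | box 2] = (1+12+12)/3 = 25/3.
By the law of total expectation,
E[W] = (1/2)·(17/3) + (1/2)·(25/3) = 7.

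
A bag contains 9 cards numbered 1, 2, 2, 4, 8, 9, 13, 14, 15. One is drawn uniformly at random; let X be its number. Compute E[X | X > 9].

14

P(X > 9) = 1/3.
Σ over the event: 13·1/9 + 14·1/9 + 15·1/9 = 14/3.
E[X | X > 9] = (14/3) / (1/3) = 14.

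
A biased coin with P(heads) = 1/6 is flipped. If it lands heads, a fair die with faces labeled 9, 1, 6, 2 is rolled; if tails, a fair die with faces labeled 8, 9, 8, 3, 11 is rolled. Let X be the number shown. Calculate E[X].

E[X | heads] = (9+1+6+2)/4 = 9/2.
E[X | tails] = (8+9+8+3+11)/5 = 39/5.
E[X] = (1/6)·(9/2) + (5/6)·(39/5) = 29/4.

29/4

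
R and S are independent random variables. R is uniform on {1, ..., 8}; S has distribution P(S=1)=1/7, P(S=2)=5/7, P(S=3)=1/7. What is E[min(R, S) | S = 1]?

P(S = 1) = 1/7.
Summing min(R,S)·P(x,y) over outcomes with S = 1 gives 1/7.
E[min(R, S) | S = 1] = (1/7) / (1/7) = 1.

1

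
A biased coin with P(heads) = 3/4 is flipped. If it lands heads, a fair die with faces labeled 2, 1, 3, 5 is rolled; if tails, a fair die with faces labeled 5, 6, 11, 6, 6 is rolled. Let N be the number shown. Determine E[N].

E[N | heads] = (2+1+3+5)/4 = 11/4.
E[N | tails] = (5+6+11+6+6)/5 = 34/5.
E[N] = (3/4)·(11/4) + (1/4)·(34/5) = 301/80.

301/80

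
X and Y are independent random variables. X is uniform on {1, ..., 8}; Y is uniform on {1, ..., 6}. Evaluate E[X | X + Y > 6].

181/33

P(X + Y > 6) = 11/16.
Summing X·P(x,y) over outcomes with X + Y > 6 gives 181/48.
E[X | X + Y > 6] = (181/48) / (11/16) = 181/33.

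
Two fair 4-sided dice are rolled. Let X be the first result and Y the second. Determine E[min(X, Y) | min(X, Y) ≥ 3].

P(min(X, Y) ≥ 3) = 1/4.
Summing min(X,Y)·P(x,y) over outcomes with min(X, Y) ≥ 3 gives 13/16.
E[min(X, Y) | min(X, Y) ≥ 3] = (13/16) / (1/4) = 13/4.

13/4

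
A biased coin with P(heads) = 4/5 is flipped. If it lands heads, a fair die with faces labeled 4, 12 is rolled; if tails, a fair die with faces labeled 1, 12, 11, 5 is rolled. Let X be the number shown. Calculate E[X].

E[X | heads] = (4+12)/2 = 8.
E[X | tails] = (1+12+11+5)/4 = 29/4.
By the law of total expectation,
E[X] = (4/5)·(8) + (1/5)·(29/4) = 157/20.

157/20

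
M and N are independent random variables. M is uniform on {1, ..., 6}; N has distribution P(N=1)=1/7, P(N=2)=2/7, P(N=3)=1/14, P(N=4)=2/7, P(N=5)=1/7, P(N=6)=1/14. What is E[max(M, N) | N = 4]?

P(N = 4) = 2/7.
Summing max(M,N)·P(x,y) over outcomes with N = 4 gives 9/7.
E[max(M, N) | N = 4] = (9/7) / (2/7) = 9/2.

9/2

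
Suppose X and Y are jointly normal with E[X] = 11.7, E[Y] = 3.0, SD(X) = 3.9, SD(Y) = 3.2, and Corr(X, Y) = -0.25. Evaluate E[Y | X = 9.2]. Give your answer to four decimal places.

3.5128

The regression of Y on X has slope ρ·σ_Y/σ_X and passes through (μ_X, μ_Y).
E[Y | X=9.2] = 3.0 + (-0.25)·(3.2/3.9)·(9.2 − (11.7)) = 3.0 + (-0.20513)·(-2.5) = 3.5128.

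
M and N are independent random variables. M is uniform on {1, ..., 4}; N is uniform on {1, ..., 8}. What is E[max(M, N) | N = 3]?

13/4

P(N = 3) = 1/8.
Summing max(M,N)·P(x,y) over outcomes with N = 3 gives 13/32.
E[max(M, N) | N = 3] = (13/32) / (1/8) = 13/4.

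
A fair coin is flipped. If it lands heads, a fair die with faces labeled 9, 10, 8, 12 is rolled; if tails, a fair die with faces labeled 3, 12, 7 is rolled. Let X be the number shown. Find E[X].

E[X | heads] = (9+10+8+12)/4 = 39/4.
E[X | tails] = (3+12+7)/3 = 22/3.
By the law of total expectation,
E[X] = (1/2)·(39/4) + (1/2)·(22/3) = 205/24.

205/24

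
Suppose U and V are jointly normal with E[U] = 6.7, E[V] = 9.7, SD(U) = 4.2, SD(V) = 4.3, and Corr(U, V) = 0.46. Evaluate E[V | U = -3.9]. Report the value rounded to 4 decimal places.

E[V | U=x] = μ_V + ρ(σ_V/σ_U)(x − μ_U) for jointly normal variables.
E[V | U=-3.9] = 9.7 + (0.46)·(4.3/4.2)·(-3.9 − (6.7)) = 9.7 + (0.47095)·(-10.6) = 4.7079.

4.7079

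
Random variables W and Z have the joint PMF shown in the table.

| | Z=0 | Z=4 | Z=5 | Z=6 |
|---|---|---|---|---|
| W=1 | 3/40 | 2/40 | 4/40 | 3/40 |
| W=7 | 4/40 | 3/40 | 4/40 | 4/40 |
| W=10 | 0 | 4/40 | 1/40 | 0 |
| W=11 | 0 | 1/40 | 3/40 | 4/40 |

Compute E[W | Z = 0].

P(Z = 0) = 7/40.
Σ W·P over the event = 1·(3/40) + 7·(4/40) = 31/40.
E[W | Z = 0] = (31/40) / (7/40) = 31/7.

31/7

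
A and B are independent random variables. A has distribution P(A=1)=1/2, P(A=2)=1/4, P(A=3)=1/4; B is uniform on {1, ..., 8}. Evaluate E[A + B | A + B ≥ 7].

P(A + B ≥ 7) = 15/32.
Summing (A+B)·P(x,y) over outcomes with A + B ≥ 7 gives 127/32.
E[A + B | A + B ≥ 7] = (127/32) / (15/32) = 127/15.

127/15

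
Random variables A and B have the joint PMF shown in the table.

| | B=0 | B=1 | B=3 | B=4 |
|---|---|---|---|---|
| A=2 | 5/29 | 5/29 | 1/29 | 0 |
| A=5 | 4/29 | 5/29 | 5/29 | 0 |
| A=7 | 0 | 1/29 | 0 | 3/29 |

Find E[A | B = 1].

42/11

P(B = 1) = 11/29.
Σ A·P over the event = 2·(5/29) + 5·(5/29) + 7·(1/29) = 42/29.
E[A | B = 1] = (42/29) / (11/29) = 42/11.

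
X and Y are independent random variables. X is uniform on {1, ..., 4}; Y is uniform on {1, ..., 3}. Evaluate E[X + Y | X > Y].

Outcomes with X > Y: (2,1), (3,1), (3,2), (4,1), (4,2), (4,3), each with probability 1/12.
E[X + Y | X > Y] = (3 + 4 + 5 + 5 + 6 + 7) / 6 = 5.

5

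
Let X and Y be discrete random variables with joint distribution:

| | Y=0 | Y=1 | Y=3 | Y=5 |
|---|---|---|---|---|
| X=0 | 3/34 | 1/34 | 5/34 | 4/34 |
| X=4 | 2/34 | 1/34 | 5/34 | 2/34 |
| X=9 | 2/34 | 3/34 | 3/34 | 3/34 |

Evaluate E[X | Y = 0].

26/7

P(Y = 0) = 7/34.
Σ X·P over the event = 0·(3/34) + 4·(2/34) + 9·(2/34) = 13/17.
E[X | Y = 0] = (13/17) / (7/34) = 26/7.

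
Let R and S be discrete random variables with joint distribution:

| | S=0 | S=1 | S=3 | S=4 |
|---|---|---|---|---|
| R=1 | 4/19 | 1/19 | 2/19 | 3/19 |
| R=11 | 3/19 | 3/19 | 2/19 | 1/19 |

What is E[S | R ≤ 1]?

19/10

P(R ≤ 1) = 10/19.
Σ S·P over the event = 0·(4/19) + 1·(1/19) + 3·(2/19) + 4·(3/19) = 1.
E[S | R ≤ 1] = (1) / (10/19) = 19/10.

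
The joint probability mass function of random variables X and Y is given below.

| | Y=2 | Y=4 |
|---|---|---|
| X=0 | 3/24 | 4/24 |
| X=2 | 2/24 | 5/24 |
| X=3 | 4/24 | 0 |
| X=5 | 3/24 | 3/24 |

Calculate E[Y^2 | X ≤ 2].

P(X ≤ 2) = 7/12.
Σ Y^2·P over the event = 4·(3/24) + 16·(4/24) + 4·(2/24) + 16·(5/24) = 41/6.
E[Y^2 | X ≤ 2] = (41/6) / (7/12) = 82/7.

82/7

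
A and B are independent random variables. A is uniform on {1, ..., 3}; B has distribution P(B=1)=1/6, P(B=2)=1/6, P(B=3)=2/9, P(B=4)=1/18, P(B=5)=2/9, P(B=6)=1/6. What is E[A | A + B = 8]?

P(A + B = 8) = 7/54.
Summing A·P(x,y) over outcomes with A + B = 8 gives 1/3.
E[A | A + B = 8] = (1/3) / (7/54) = 18/7.

18/7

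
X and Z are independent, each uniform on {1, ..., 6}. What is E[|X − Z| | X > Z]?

P(X > Z) = 5/12.
Summing |X−Z|·P(x,y) over outcomes with X > Z gives 35/36.
E[|X − Z| | X > Z] = (35/36) / (5/12) = 7/3.

7/3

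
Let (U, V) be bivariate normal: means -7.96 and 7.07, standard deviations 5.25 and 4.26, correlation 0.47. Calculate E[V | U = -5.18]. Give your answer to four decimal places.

8.1302

For a bivariate normal, E[V | U=x] = μ_V + ρ·(σ_V/σ_U)·(x − μ_U).
E[V | U=-5.18] = 7.07 + (0.47)·(4.26/5.25)·(-5.18 − (-7.96)) = 7.07 + (0.38137)·(2.78) = 8.1302.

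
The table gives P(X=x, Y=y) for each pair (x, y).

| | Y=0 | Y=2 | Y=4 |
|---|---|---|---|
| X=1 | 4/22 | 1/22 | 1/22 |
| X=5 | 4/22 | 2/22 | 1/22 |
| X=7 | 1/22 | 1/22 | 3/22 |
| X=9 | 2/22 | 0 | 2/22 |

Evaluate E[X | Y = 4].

45/7

P(Y = 4) = 7/22.
Σ X·P over the event = 1·(1/22) + 5·(1/22) + 7·(3/22) + 9·(2/22) = 45/22.
E[X | Y = 4] = (45/22) / (7/22) = 45/7.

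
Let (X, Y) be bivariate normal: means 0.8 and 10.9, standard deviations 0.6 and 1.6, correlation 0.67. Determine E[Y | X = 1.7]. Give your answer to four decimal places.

12.5080

The regression of Y on X has slope ρ·σ_Y/σ_X and passes through (μ_X, μ_Y).
E[Y | X=1.7] = 10.9 + (0.67)·(1.6/0.6)·(1.7 − (0.8)) = 10.9 + (1.7867)·(0.9) = 12.5080.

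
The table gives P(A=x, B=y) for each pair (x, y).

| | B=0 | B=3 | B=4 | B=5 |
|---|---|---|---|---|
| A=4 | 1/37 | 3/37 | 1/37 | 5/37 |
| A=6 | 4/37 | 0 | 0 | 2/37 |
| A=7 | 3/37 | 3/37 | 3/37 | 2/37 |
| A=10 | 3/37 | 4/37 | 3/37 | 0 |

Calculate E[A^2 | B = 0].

607/11

P(B = 0) = 11/37.
Σ A^2·P over the event = 16·(1/37) + 36·(4/37) + 49·(3/37) + 100·(3/37) = 607/37.
E[A^2 | B = 0] = (607/37) / (11/37) = 607/11.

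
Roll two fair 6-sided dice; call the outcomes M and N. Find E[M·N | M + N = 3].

2

P(M + N = 3) = 1/18.
Summing MN·P(x,y) over outcomes with M + N = 3 gives 1/9.
E[M·N | M + N = 3] = (1/9) / (1/18) = 2.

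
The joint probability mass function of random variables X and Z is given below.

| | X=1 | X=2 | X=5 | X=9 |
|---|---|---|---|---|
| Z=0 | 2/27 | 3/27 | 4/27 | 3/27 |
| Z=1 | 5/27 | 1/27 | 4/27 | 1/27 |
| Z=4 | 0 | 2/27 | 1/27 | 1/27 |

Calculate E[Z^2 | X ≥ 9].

17/5

P(X ≥ 9) = 5/27.
Σ Z^2·P over the event = 0·(3/27) + 1·(1/27) + 16·(1/27) = 17/27.
E[Z^2 | X ≥ 9] = (17/27) / (5/27) = 17/5.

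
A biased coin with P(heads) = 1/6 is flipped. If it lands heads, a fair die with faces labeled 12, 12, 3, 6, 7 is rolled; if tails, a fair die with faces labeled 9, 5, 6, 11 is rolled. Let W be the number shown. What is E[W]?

E[W | heads] = (12+12+3+6+7)/5 = 8.
E[W | tails] = (9+5+6+11)/4 = 31/4.
E[W] = (1/6)·(8) + (5/6)·(31/4) = 187/24.

187/24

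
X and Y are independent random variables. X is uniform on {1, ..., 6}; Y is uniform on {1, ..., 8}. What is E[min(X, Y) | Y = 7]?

7/2

P(Y = 7) = 1/8.
Summing min(X,Y)·P(x,y) over outcomes with Y = 7 gives 7/16.
E[min(X, Y) | Y = 7] = (7/16) / (1/8) = 7/2.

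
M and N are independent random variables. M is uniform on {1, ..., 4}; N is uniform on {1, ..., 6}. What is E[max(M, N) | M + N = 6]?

Outcomes with M + N = 6: (1,5), (2,4), (3,3), (4,2), each with probability 1/24.
E[max(M, N) | M + N = 6] = (5 + 4 + 3 + 4) / 4 = 4.

4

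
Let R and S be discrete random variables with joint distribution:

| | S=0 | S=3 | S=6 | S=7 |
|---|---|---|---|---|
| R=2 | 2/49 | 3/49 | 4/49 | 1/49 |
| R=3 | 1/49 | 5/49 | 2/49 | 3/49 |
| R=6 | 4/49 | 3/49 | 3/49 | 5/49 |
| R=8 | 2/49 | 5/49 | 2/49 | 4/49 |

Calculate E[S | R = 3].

48/11

P(R = 3) = 11/49.
Σ S·P over the event = 0·(1/49) + 3·(5/49) + 6·(2/49) + 7·(3/49) = 48/49.
E[S | R = 3] = (48/49) / (11/49) = 48/11.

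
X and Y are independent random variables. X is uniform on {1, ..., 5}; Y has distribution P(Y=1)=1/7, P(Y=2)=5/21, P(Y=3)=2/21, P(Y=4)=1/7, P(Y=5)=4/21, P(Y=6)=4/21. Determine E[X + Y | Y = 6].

P(Y = 6) = 4/21.
Summing (X+Y)·P(x,y) over outcomes with Y = 6 gives 12/7.
E[X + Y | Y = 6] = (12/7) / (4/21) = 9.

9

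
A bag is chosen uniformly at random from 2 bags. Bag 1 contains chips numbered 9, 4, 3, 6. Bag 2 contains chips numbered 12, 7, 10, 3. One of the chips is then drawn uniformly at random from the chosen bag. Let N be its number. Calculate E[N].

27/4

E[N | bag 1] = (9+4+3+6)/4 = 11/2.
E[N | bag 2] = (12+7+10+3)/4 = 8.
By the law of total expectation,
E[N] = (1/2)·(11/2) + (1/2)·(8) = 27/4.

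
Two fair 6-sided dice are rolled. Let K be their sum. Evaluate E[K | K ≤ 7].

16/3

P(K ≤ 7) = 7/12.
Σ over the event: 2·1/36 + 3·1/18 + 4·1/12 + 5·1/9 + 6·5/36 + 7·1/6 = 28/9.
E[K | K ≤ 7] = (28/9) / (7/12) = 16/3.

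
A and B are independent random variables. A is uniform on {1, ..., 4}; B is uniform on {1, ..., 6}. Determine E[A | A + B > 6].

Outcomes with A + B > 6: (1,6), (2,5), (2,6), (3,4), (3,5), (3,6), (4,3), (4,4), (4,5), (4,6), each with probability 1/24.
E[A | A + B > 6] = (1 + 2 + 2 + 3 + 3 + 3 + 4 + 4 + 4 + 4) / 10 = 3.

3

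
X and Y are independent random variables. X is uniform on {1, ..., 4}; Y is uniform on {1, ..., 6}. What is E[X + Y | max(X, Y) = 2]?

Outcomes with max(X, Y) = 2: (1,2), (2,1), (2,2), each with probability 1/24.
E[X + Y | max(X, Y) = 2] = (3 + 3 + 4) / 3 = 10/3.

10/3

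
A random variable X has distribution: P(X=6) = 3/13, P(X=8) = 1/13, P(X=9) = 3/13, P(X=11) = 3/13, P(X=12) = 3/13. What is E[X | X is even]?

P(X is even) = 7/13.
Σ over the event: 6·3/13 + 8·1/13 + 12·3/13 = 62/13.
E[X | X is even] = (62/13) / (7/13) = 62/7.

62/7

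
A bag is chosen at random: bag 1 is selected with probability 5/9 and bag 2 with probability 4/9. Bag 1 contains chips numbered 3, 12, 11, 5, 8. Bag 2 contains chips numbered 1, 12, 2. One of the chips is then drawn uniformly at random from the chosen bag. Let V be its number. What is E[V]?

59/9

E[V | bag 1] = (3+12+11+5+8)/5 = 39/5.
E[V | bag 2] = (1+12+2)/3 = 5.
By the law of total expectation,
E[V] = (5/9)·(39/5) + (4/9)·(5) = 59/9.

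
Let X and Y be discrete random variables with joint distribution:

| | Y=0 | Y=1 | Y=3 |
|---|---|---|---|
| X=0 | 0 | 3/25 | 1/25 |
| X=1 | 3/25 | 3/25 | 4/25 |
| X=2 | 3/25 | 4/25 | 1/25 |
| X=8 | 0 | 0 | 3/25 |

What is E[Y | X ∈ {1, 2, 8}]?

P(X ∈ {1, 2, 8}) = 21/25.
Σ Y·P over the event = 0·(3/25) + 1·(3/25) + 3·(4/25) + 0·(3/25) + 1·(4/25) + 3·(1/25) + 3·(3/25) = 31/25.
E[Y | X ∈ {1, 2, 8}] = (31/25) / (21/25) = 31/21.

31/21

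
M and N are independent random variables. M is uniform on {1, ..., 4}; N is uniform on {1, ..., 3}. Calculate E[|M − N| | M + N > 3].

P(M + N > 3) = 3/4.
Summing |M−N|·P(x,y) over outcomes with M + N > 3 gives 1.
E[|M − N| | M + N > 3] = (1) / (3/4) = 4/3.

4/3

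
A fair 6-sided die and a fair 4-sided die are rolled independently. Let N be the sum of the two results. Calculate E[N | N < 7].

32/7

P(N < 7) = 7/12.
Σ over the event: 2·1/24 + 3·1/12 + 4·1/8 + 5·1/6 + 6·1/6 = 8/3.
E[N | N < 7] = (8/3) / (7/12) = 32/7.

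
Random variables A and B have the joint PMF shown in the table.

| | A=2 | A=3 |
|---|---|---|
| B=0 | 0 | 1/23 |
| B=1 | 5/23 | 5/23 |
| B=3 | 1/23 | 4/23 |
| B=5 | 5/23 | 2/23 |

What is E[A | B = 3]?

14/5

P(B = 3) = 5/23.
Σ A·P over the event = 2·(1/23) + 3·(4/23) = 14/23.
E[A | B = 3] = (14/23) / (5/23) = 14/5.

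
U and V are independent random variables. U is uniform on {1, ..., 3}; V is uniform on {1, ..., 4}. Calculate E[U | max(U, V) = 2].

Outcomes with max(U, V) = 2: (1,2), (2,1), (2,2), each with probability 1/12.
E[U | max(U, V) = 2] = (1 + 2 + 2) / 3 = 5/3.

5/3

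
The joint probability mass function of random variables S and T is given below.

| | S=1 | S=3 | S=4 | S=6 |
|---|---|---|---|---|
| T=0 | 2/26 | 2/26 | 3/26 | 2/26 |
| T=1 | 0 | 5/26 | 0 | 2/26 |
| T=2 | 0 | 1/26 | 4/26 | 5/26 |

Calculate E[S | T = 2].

49/10

P(T = 2) = 5/13.
Σ S·P over the event = 3·(1/26) + 4·(4/26) + 6·(5/26) = 49/26.
E[S | T = 2] = (49/26) / (5/13) = 49/10.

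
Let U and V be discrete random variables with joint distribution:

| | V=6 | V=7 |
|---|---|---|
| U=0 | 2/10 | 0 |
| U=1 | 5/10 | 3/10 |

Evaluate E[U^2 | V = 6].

P(V = 6) = 7/10.
Σ U^2·P over the event = 0·(2/10) + 1·(5/10) = 1/2.
E[U^2 | V = 6] = (1/2) / (7/10) = 5/7.

5/7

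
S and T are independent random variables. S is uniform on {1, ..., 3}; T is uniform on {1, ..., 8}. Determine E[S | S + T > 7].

Outcomes with S + T > 7: (1,7), (1,8), (2,6), (2,7), (2,8), (3,5), (3,6), (3,7), (3,8), each with probability 1/24.
E[S | S + T > 7] = (1 + 1 + 2 + 2 + 2 + 3 + 3 + 3 + 3) / 9 = 20/9.

20/9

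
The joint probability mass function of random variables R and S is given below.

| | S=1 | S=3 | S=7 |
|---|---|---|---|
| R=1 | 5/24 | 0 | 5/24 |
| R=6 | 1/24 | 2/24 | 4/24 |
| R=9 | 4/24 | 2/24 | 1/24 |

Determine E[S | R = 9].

17/7

P(R = 9) = 7/24.
Σ S·P over the event = 1·(4/24) + 3·(2/24) + 7·(1/24) = 17/24.
E[S | R = 9] = (17/24) / (7/24) = 17/7.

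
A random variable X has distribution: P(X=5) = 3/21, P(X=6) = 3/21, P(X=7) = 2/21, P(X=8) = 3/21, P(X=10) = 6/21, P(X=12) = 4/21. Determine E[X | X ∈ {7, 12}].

P(X ∈ {7, 12}) = 2/7.
Σ over the event: 7·2/21 + 12·4/21 = 62/21.
E[X | X ∈ {7, 12}] = (62/21) / (2/7) = 31/3.

31/3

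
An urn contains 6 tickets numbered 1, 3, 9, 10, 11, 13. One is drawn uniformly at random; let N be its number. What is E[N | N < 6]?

P(N < 6) = 1/3.
Σ over the event: 1·1/6 + 3·1/6 = 2/3.
E[N | N < 6] = (2/3) / (1/3) = 2.

2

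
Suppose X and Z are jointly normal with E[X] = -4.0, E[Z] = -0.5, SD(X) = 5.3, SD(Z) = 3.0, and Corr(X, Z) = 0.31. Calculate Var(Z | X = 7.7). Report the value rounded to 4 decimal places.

8.1351

The conditional variance in a bivariate normal is σ_Z²(1 − ρ²), independent of x.
Var(Z | X=7.7) = (3.0)²·(1 − (0.31)²) = 9·0.9039 = 8.1351.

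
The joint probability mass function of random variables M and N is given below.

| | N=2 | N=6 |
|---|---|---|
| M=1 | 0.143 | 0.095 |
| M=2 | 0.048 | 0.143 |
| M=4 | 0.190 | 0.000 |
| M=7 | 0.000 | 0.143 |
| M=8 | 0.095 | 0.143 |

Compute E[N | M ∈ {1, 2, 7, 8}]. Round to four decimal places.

4.5877

P(M ∈ {1, 2, 7, 8}) = 0.810.
Σ N·P over the event = 2·(0.143) + 6·(0.095) + 2·(0.048) + 6·(0.143) + 6·(0.143) + 2·(0.095) + 6·(0.143) = 3.716.
E[N | M ∈ {1, 2, 7, 8}] = (3.716) / (0.810) = 4.5877.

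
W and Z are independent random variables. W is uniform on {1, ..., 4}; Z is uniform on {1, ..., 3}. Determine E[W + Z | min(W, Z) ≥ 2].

Outcomes with min(W, Z) ≥ 2: (2,2), (2,3), (3,2), (3,3), (4,2), (4,3), each with probability 1/12.
E[W + Z | min(W, Z) ≥ 2] = (4 + 5 + 5 + 6 + 6 + 7) / 6 = 11/2.

11/2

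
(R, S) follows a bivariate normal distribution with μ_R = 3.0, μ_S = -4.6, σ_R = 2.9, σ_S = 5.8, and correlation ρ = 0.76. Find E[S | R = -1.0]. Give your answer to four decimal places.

-10.6800

E[S | R=x] = μ_S + ρ(σ_S/σ_R)(x − μ_R) for jointly normal variables.
E[S | R=-1.0] = -4.6 + (0.76)·(5.8/2.9)·(-1.0 − (3.0)) = -4.6 + (1.52)·(-4) = -10.6800.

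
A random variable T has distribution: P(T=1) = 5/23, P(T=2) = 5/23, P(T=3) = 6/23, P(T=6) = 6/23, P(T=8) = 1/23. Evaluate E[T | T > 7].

P(T > 7) = 1/23.
Σ over the event: 8·1/23 = 8/23.
E[T | T > 7] = (8/23) / (1/23) = 8.

8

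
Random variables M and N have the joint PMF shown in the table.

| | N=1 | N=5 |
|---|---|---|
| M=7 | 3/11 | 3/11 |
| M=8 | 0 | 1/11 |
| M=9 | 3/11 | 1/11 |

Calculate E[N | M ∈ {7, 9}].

13/5

P(M ∈ {7, 9}) = 10/11.
Summing N·P(M=x,N=y) over the conditioning event gives 26/11.
E[N | M ∈ {7, 9}] = (26/11) / (10/11) = 13/5.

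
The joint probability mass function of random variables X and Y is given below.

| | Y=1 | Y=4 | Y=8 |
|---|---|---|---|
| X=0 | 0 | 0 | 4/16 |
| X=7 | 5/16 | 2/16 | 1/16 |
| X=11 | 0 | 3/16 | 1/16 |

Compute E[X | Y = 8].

P(Y = 8) = 3/8.
Σ X·P over the event = 0·(4/16) + 7·(1/16) + 11·(1/16) = 9/8.
E[X | Y = 8] = (9/8) / (3/8) = 3.

3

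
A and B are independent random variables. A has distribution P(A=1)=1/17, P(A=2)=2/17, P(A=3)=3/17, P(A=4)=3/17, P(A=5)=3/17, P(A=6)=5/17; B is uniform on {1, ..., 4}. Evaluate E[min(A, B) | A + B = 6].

2

P(A + B = 6) = 11/68.
Summing min(A,B)·P(x,y) over outcomes with A + B = 6 gives 11/34.
E[min(A, B) | A + B = 6] = (11/34) / (11/68) = 2.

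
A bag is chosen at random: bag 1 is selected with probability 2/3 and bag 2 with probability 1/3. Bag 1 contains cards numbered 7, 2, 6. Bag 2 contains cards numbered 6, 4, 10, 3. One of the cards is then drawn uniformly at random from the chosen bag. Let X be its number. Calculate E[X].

E[X | bag 1] = (7+2+6)/3 = 5.
E[X | bag 2] = (6+4+10+3)/4 = 23/4.
By the law of total expectation,
E[X] = (2/3)·(5) + (1/3)·(23/4) = 21/4.

21/4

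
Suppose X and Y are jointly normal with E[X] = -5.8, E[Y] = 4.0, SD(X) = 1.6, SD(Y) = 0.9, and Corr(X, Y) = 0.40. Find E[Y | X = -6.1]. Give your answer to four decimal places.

3.9325

E[Y | X=x] = μ_Y + ρ(σ_Y/σ_X)(x − μ_X) for jointly normal variables.
E[Y | X=-6.1] = 4.0 + (0.40)·(0.9/1.6)·(-6.1 − (-5.8)) = 4.0 + (0.225)·(-0.3) = 3.9325.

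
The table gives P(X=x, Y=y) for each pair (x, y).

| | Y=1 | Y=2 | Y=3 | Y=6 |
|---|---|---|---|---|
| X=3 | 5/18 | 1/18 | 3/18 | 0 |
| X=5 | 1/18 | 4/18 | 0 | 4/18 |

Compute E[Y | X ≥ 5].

11/3

P(X ≥ 5) = 1/2.
Summing Y·P(X=x,Y=y) over the conditioning event gives 11/6.
E[Y | X ≥ 5] = (11/6) / (1/2) = 11/3.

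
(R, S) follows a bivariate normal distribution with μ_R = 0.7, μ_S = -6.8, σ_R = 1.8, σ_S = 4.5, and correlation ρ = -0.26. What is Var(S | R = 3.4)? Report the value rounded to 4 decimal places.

18.8811

Var(S | R=x) = (1 − ρ²)·σ_S².
Var(S | R=3.4) = (4.5)²·(1 − (-0.26)²) = 20.25·0.9324 = 18.8811.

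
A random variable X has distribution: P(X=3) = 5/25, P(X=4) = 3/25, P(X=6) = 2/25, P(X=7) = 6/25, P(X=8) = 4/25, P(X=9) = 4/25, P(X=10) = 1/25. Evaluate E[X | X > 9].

P(X > 9) = 1/25.
Σ over the event: 10·1/25 = 2/5.
E[X | X > 9] = (2/5) / (1/25) = 10.

10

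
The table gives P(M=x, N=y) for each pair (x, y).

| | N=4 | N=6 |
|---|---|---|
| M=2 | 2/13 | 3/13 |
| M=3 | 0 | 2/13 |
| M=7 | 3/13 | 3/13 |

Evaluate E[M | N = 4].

5

P(N = 4) = 5/13.
Σ M·P over the event = 2·(2/13) + 7·(3/13) = 25/13.
E[M | N = 4] = (25/13) / (5/13) = 5.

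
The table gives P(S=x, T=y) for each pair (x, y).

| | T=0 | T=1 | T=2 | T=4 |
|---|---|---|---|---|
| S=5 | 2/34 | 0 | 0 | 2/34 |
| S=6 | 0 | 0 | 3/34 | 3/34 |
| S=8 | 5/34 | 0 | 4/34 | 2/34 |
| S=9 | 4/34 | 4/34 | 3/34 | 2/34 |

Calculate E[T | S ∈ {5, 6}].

P(S ∈ {5, 6}) = 5/17.
Summing T·P(S=x,T=y) over the conditioning event gives 13/17.
E[T | S ∈ {5, 6}] = (13/17) / (5/17) = 13/5.

13/5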